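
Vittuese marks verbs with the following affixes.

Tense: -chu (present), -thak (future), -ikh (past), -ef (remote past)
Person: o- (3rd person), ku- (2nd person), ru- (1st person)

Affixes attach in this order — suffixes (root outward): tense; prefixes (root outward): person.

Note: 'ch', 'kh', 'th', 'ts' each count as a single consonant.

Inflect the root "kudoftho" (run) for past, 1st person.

Attach person 1st person ru- → rukudoftho.
Attach tense past -ikh → rukudofthoikh.

rukudofthoikh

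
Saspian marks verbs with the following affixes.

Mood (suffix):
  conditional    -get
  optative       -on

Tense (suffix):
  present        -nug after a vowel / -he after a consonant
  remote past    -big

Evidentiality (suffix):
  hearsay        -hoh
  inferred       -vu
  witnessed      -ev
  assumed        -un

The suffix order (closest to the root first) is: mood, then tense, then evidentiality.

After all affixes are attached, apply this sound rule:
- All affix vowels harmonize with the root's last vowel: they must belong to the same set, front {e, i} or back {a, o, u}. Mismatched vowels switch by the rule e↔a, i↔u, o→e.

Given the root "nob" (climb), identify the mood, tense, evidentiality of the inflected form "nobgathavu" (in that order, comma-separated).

conditional, present, inferred

Segment: nob-get-he-vu.
mood: -get → conditional.
tense: -nug/he → present.
evidentiality: -vu → inferred.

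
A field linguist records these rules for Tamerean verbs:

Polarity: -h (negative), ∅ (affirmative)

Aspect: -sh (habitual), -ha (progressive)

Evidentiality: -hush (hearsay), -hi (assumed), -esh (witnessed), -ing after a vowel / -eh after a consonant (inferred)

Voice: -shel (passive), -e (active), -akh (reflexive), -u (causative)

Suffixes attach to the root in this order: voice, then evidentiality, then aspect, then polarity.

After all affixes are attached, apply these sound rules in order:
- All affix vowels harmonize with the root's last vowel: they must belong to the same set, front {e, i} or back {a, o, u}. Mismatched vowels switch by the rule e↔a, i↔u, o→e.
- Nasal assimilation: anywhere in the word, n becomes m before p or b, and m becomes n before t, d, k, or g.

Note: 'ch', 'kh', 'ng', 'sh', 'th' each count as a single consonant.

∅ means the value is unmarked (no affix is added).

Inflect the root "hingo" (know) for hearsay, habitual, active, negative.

Attach voice active -e → hingoe.
Attach evidentiality hearsay -hush → hingoehush.
Attach aspect habitual -sh → hingoehushsh.
Attach polarity negative -h → hingoehushshh.
Apply vowel harmony: hingoehushshh → hingoahushshh.
Nasal assimilation: no change.

hingoahushshh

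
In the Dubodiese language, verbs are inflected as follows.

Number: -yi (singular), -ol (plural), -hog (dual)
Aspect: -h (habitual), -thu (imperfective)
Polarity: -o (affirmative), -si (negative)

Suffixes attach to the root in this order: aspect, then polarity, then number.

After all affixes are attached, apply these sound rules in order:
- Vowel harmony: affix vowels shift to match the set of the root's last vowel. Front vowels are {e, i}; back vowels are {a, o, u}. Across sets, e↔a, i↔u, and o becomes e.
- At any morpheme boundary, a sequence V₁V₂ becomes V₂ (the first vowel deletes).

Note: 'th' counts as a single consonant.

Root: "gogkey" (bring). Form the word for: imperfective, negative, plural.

gogkeythisel

Attach aspect imperfective -thu → gogkeythu.
Attach polarity negative -si → gogkeythusi.
Attach number plural -ol → gogkeythusiol.
Apply vowel harmony: gogkeythusiol → gogkeythisiel.
Apply vowel deletion: gogkeythisiel → gogkeythisel.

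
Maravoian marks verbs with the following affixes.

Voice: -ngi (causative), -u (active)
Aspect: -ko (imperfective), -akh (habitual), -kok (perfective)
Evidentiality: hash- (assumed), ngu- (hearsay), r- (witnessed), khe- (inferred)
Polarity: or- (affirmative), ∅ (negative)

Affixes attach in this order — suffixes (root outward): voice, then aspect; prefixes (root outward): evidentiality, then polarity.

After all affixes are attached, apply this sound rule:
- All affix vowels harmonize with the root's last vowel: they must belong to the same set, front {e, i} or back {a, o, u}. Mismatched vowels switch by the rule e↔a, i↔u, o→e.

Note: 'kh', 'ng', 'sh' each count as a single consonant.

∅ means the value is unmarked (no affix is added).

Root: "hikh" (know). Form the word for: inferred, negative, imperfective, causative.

khehikhngike

Attach evidentiality inferred khe- → khehikh.
Attach voice causative -ngi → khehikhngi.
polarity = negative: zero marking, form stays khehikhngi.
Attach aspect imperfective -ko → khehikhngiko.
Apply vowel harmony: khehikhngiko → khehikhngike.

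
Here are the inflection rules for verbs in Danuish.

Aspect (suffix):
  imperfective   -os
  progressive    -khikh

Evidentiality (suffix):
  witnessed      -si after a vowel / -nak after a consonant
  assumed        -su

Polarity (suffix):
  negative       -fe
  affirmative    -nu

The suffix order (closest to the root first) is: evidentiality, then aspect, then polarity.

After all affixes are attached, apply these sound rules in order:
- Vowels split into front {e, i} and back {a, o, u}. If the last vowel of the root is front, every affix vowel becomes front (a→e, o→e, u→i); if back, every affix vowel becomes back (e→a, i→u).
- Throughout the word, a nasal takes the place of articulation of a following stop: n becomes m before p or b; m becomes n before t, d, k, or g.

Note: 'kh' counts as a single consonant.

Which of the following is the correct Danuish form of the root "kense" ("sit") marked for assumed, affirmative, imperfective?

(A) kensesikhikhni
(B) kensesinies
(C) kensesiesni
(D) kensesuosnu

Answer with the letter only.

C

Attach evidentiality assumed -su → kensesu.
Attach aspect imperfective -os → kensesuos.
Attach polarity affirmative -nu → kensesuosnu.
Apply vowel harmony: kensesuosnu → kensesiesni.
Nasal assimilation: no change.
So the correct form is kensesiesni, option (C).
(D) kensesuosnu is wrong: it fails to apply the sound rule(s).
(A) kensesikhikhni is wrong: it uses progressive instead of imperfective for aspect.
(B) kensesinies is wrong: it has the affixes in the wrong order.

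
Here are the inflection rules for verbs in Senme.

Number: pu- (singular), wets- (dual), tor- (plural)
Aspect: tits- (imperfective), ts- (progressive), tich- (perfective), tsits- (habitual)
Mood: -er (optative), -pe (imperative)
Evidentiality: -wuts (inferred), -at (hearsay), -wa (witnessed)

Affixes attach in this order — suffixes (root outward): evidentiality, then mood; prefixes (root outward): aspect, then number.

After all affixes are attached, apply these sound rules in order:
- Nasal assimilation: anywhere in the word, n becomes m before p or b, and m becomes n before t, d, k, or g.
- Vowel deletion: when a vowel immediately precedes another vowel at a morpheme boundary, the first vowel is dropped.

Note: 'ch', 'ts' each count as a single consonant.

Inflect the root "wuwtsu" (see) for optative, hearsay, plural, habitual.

Attach evidentiality hearsay -at → wuwtsuat.
Attach aspect habitual tsits- → tsitswuwtsuat.
Attach mood optative -er → tsitswuwtsuater.
Attach number plural tor- → tortsitswuwtsuater.
Nasal assimilation: no change.
Apply vowel deletion: tortsitswuwtsuater → tortsitswuwtsater.

tortsitswuwtsater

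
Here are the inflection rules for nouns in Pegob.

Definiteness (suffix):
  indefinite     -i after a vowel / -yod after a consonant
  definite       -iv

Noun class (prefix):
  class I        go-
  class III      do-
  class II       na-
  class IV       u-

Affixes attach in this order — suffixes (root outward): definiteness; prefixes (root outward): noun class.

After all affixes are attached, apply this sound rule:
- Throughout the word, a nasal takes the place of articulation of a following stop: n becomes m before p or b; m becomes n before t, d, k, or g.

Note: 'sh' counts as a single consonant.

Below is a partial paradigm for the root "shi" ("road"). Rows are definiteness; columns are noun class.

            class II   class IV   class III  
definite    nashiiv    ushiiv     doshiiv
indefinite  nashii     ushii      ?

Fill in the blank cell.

doshii

Attach definiteness indefinite -i (after vowel 'i') → shii.
Attach noun class class III do- → doshii.
Nasal assimilation: no change.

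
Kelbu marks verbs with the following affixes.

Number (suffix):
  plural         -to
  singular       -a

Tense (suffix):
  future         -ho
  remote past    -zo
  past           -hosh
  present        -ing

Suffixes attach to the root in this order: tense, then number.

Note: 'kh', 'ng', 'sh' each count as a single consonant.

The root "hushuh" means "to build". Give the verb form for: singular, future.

Attach tense future -ho → hushuhho.
Attach number singular -a → hushuhhoa.

hushuhhoa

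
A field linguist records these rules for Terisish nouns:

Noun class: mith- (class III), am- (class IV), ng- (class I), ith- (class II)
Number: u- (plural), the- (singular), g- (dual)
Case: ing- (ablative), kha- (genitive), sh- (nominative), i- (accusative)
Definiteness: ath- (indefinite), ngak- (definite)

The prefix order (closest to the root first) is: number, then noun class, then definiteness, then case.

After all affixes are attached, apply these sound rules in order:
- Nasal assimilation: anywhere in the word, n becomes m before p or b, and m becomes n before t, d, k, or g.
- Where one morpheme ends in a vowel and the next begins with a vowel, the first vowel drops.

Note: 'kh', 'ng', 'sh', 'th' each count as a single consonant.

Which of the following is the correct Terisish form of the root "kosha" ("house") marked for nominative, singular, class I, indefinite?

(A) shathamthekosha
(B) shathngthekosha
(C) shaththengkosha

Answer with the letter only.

B

Attach number singular the- → thekosha.
Attach noun class class I ng- → ngthekosha.
Attach definiteness indefinite ath- → athngthekosha.
Attach case nominative sh- → shathngthekosha.
Nasal assimilation: no change.
Vowel deletion: no change.
So the correct form is shathngthekosha, option (B).
(A) shathamthekosha is wrong: it uses class IV instead of class I for noun class.
(C) shaththengkosha is wrong: it has the affixes in the wrong order.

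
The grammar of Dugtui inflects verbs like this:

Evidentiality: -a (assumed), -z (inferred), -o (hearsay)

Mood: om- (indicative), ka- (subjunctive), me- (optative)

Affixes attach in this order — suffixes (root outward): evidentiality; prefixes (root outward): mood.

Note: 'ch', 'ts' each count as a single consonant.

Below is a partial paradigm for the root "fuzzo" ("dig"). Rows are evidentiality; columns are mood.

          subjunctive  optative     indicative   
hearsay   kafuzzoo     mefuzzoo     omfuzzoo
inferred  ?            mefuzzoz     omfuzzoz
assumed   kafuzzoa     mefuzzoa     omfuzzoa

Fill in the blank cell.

kafuzzoz

Attach mood subjunctive ka- → kafuzzo.
Attach evidentiality inferred -z → kafuzzoz.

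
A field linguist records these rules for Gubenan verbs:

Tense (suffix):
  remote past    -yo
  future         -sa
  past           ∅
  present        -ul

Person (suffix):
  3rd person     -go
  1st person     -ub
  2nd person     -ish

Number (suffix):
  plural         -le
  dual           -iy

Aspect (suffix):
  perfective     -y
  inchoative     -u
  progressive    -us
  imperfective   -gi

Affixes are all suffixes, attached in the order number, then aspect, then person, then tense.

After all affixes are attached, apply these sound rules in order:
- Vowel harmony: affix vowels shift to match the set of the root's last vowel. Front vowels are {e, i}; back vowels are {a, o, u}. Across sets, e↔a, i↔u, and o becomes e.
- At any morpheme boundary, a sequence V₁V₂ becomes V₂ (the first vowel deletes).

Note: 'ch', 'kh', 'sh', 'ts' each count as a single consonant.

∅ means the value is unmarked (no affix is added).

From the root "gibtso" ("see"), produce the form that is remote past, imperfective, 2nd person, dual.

gibtsuygushyo

Attach number dual -iy → gibtsoiy.
Attach aspect imperfective -gi → gibtsoiygi.
Attach person 2nd person -ish → gibtsoiygiish.
Attach tense remote past -yo → gibtsoiygiishyo.
Apply vowel harmony: gibtsoiygiishyo → gibtsouyguushyo.
Apply vowel deletion: gibtsouyguushyo → gibtsuygushyo.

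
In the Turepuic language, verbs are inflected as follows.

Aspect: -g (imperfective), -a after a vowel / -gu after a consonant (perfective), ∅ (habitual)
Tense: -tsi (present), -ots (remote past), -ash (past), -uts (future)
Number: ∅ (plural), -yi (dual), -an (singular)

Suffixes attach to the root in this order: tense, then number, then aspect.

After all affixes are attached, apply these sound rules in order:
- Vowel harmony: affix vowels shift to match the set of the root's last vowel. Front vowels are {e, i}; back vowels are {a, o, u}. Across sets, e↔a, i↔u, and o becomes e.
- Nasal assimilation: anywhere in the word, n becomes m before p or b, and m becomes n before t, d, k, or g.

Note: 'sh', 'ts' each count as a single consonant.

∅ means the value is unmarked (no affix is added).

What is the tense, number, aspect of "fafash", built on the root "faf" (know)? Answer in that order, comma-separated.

past, plural, habitual

Segment: faf-ash.
tense: -ash → past.
number: ∅ → plural.
aspect: ∅ → habitual.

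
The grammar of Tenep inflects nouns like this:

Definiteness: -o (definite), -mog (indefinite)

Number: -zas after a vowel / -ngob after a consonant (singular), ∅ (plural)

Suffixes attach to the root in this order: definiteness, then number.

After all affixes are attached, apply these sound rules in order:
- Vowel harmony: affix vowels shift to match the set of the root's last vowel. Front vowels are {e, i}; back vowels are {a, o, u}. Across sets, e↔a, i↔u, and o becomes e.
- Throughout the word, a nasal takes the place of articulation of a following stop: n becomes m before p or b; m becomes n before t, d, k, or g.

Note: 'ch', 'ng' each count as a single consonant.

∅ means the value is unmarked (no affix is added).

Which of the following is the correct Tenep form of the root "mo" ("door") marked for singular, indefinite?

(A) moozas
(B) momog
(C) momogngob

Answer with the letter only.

C

Attach definiteness indefinite -mog → momog.
Attach number singular -ngob (after consonant 'g') → momogngob.
Vowel harmony: no change.
Nasal assimilation: no change.
So the correct form is momogngob, option (C).
(B) momog is wrong: it uses plural instead of singular for number.
(A) moozas is wrong: it uses definite instead of indefinite for definiteness.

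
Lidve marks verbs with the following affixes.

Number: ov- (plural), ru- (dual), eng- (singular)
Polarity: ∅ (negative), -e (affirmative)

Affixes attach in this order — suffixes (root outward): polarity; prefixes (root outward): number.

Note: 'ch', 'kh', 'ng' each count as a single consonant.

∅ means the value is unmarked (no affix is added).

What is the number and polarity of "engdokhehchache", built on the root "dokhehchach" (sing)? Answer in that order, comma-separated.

singular, affirmative

Segment: eng-dokhehchach-e.
number: eng- → singular.
polarity: -e → affirmative.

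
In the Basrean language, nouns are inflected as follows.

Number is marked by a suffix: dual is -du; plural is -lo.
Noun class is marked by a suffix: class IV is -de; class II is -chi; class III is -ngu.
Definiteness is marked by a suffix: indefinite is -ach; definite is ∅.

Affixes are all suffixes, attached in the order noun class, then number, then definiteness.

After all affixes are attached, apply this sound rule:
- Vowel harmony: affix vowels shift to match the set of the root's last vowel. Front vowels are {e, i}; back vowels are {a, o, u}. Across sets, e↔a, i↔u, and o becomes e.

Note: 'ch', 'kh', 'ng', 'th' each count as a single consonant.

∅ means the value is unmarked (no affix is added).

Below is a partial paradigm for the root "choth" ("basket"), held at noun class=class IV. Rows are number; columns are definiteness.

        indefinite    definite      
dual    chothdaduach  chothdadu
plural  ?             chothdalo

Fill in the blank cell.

Attach noun class class IV -de → chothde.
Attach number plural -lo → chothdelo.
Attach definiteness indefinite -ach → chothdeloach.
Apply vowel harmony: chothdeloach → chothdaloach.

chothdaloach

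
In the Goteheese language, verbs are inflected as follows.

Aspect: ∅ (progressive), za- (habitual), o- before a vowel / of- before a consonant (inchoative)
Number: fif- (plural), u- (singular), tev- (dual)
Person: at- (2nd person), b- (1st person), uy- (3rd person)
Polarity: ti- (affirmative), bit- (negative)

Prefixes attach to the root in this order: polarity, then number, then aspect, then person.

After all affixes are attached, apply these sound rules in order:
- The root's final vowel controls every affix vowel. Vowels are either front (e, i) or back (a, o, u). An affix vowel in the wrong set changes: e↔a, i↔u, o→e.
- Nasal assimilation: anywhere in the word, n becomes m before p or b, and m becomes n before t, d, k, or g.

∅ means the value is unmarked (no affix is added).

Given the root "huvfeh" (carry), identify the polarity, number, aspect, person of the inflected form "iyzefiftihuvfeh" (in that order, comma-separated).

affirmative, plural, habitual, 3rd person

Segment: uy-za-fif-ti-huvfeh.
polarity: ti- → affirmative.
number: fif- → plural.
aspect: za- → habitual.
person: uy- → 3rd person.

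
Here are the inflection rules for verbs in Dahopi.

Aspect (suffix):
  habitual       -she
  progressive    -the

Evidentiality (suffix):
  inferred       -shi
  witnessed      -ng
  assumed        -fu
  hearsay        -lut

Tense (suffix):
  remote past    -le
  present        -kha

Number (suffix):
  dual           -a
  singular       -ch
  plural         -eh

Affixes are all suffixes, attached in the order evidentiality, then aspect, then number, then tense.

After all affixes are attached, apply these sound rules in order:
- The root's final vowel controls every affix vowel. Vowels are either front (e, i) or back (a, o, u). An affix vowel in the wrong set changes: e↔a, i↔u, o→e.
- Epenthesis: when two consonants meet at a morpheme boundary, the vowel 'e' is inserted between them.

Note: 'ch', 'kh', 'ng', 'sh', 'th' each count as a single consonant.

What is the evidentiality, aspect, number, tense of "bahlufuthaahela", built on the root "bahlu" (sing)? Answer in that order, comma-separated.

Segment: bahlu-fu-the-eh-le.
evidentiality: -fu → assumed.
aspect: -the → progressive.
number: -eh → plural.
tense: -le → remote past.

assumed, progressive, plural, remote past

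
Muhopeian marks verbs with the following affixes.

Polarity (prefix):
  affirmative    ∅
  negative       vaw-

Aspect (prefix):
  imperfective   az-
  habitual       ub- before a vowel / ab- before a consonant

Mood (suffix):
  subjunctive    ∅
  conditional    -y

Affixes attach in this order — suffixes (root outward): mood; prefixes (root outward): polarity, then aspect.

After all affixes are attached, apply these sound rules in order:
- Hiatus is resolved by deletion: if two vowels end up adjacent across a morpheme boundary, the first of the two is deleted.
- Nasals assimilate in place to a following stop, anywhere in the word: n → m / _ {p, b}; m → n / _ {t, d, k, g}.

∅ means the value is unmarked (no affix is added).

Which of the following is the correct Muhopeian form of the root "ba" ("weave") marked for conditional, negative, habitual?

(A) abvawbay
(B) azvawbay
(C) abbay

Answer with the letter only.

A

Attach polarity negative vaw- → vawba.
Attach mood conditional -y → vawbay.
Attach aspect habitual ab- (before consonant 'v') → abvawbay.
Vowel deletion: no change.
Nasal assimilation: no change.
So the correct form is abvawbay, option (A).
(B) azvawbay is wrong: it uses imperfective instead of habitual for aspect.
(C) abbay is wrong: it uses affirmative instead of negative for polarity.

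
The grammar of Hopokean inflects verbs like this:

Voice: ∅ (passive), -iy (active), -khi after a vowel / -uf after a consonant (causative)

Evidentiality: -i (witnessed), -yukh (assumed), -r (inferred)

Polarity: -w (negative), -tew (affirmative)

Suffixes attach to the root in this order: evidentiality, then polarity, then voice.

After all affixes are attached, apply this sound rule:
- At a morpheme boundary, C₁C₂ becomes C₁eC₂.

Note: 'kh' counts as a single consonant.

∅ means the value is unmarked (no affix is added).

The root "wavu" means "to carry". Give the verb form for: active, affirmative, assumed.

wavuyukhetewiy

Attach evidentiality assumed -yukh → wavuyukh.
Attach polarity affirmative -tew → wavuyukhtew.
Attach voice active -iy → wavuyukhtewiy.
Apply epenthesis: wavuyukhtewiy → wavuyukhetewiy.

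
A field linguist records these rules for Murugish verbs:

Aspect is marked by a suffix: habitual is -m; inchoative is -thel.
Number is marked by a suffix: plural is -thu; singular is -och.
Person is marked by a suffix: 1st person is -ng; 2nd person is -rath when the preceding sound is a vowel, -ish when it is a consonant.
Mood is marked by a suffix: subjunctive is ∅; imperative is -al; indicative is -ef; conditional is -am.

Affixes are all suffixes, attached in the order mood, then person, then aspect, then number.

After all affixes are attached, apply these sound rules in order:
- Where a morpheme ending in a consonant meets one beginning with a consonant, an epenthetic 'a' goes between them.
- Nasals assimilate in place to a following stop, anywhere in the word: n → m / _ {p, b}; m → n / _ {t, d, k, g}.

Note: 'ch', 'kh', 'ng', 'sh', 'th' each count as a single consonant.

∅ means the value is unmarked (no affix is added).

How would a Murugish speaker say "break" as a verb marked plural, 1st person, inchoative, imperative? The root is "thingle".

Attach mood imperative -al → thingleal.
Attach person 1st person -ng → thinglealng.
Attach aspect inchoative -thel → thinglealngthel.
Attach number plural -thu → thinglealngthelthu.
Apply epenthesis: thinglealngthelthu → thinglealangathelathu.
Nasal assimilation: no change.

thinglealangathelathu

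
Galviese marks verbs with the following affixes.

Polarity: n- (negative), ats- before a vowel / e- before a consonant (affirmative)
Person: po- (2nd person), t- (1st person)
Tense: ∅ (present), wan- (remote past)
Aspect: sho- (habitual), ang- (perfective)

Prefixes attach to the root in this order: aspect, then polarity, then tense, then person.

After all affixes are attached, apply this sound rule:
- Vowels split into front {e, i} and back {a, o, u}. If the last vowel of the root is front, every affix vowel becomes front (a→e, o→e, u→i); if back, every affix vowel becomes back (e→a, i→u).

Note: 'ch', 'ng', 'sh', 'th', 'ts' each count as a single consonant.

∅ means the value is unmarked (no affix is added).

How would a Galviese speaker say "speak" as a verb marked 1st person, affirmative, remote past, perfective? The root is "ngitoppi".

twenetsengngitoppi

Attach aspect perfective ang- → angngitoppi.
Attach polarity affirmative ats- (before vowel 'a') → atsangngitoppi.
Attach tense remote past wan- → wanatsangngitoppi.
Attach person 1st person t- → twanatsangngitoppi.
Apply vowel harmony: twanatsangngitoppi → twenetsengngitoppi.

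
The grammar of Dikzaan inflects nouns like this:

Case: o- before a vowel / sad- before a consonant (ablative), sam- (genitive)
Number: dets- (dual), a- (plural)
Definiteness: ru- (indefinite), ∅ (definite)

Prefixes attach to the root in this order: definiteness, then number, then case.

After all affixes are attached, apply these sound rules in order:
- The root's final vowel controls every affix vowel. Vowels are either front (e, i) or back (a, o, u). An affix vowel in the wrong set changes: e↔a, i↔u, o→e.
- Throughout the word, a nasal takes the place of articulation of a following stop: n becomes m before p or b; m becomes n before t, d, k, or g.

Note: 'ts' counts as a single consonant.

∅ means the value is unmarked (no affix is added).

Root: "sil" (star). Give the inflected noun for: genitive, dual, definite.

sendetssil

definiteness = definite: zero marking, form stays sil.
Attach number dual dets- → detssil.
Attach case genitive sam- → samdetssil.
Apply vowel harmony: samdetssil → semdetssil.
Apply nasal assimilation: semdetssil → sendetssil.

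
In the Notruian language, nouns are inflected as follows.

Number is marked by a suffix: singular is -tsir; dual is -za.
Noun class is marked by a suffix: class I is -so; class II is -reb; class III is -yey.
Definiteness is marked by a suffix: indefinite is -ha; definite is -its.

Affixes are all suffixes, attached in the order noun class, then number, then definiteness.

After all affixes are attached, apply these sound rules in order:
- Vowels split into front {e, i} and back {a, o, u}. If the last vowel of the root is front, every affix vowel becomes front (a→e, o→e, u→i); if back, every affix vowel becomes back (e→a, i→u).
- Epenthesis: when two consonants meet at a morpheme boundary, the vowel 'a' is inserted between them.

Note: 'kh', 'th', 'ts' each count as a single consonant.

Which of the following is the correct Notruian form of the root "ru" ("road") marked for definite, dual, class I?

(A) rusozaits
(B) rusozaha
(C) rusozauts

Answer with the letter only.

C

Attach noun class class I -so → ruso.
Attach number dual -za → rusoza.
Attach definiteness definite -its → rusozaits.
Apply vowel harmony: rusozaits → rusozauts.
Epenthesis: no change.
So the correct form is rusozauts, option (C).
(A) rusozaits is wrong: it fails to apply the sound rule(s).
(B) rusozaha is wrong: it uses indefinite instead of definite for definiteness.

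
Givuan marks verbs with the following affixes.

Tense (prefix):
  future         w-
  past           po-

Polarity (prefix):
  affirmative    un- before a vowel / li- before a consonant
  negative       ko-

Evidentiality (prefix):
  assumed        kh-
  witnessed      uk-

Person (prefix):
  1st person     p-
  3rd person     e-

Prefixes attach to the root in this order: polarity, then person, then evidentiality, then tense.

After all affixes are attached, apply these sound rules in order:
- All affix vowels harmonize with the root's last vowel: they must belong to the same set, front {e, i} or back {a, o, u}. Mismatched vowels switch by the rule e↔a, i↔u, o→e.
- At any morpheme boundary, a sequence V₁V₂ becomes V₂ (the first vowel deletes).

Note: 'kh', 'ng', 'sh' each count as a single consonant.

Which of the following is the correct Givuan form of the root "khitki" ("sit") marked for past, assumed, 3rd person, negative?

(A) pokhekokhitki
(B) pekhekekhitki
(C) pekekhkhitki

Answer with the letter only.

B

Attach polarity negative ko- → kokhitki.
Attach person 3rd person e- → ekokhitki.
Attach evidentiality assumed kh- → khekokhitki.
Attach tense past po- → pokhekokhitki.
Apply vowel harmony: pokhekokhitki → pekhekekhitki.
Vowel deletion: no change.
So the correct form is pekhekekhitki, option (B).
(C) pekekhkhitki is wrong: it has the affixes in the wrong order.
(A) pokhekokhitki is wrong: it fails to apply the sound rule(s).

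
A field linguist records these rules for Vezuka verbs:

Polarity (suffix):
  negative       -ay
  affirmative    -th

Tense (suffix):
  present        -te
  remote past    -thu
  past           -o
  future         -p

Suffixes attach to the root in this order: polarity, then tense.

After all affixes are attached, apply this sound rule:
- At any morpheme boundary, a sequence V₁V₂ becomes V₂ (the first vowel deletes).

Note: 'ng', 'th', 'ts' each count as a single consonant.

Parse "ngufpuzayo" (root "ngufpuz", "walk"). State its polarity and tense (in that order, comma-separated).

negative, past

Segment: ngufpuz-ay-o.
polarity: -ay → negative.
tense: -o → past.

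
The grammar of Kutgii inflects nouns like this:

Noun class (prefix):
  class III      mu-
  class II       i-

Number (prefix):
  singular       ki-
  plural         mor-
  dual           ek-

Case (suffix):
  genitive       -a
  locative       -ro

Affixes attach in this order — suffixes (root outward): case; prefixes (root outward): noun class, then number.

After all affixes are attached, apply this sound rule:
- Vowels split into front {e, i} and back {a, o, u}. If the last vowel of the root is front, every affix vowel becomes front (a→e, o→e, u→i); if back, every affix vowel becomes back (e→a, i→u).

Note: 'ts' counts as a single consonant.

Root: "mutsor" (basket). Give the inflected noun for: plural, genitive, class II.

Attach noun class class II i- → imutsor.
Attach number plural mor- → morimutsor.
Attach case genitive -a → morimutsora.
Apply vowel harmony: morimutsora → morumutsora.

morumutsora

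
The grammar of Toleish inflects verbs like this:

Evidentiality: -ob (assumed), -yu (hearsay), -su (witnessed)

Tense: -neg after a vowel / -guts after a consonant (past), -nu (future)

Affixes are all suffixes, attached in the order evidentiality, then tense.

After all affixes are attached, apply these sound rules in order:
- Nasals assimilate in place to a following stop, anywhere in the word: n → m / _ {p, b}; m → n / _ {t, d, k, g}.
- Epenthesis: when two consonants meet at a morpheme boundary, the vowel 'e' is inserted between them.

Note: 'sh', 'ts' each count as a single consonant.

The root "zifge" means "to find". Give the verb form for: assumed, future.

zifgeobenu

Attach evidentiality assumed -ob → zifgeob.
Attach tense future -nu → zifgeobnu.
Nasal assimilation: no change.
Apply epenthesis: zifgeobnu → zifgeobenu.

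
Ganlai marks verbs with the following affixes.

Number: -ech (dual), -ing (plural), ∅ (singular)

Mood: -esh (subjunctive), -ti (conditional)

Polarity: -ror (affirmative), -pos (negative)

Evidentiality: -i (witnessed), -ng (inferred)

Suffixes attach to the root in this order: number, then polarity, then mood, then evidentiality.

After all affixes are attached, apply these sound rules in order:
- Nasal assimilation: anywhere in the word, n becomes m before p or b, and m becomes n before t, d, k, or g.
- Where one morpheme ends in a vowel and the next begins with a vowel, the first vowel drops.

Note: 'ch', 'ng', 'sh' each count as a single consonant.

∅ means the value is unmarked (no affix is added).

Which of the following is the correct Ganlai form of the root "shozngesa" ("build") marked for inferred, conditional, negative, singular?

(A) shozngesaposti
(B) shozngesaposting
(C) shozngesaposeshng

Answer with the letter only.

number = singular: zero marking, form stays shozngesa.
Attach polarity negative -pos → shozngesapos.
Attach mood conditional -ti → shozngesaposti.
Attach evidentiality inferred -ng → shozngesaposting.
Nasal assimilation: no change.
Vowel deletion: no change.
So the correct form is shozngesaposting, option (B).
(C) shozngesaposeshng is wrong: it uses subjunctive instead of conditional for mood.
(A) shozngesaposti is wrong: it uses witnessed instead of inferred for evidentiality.

B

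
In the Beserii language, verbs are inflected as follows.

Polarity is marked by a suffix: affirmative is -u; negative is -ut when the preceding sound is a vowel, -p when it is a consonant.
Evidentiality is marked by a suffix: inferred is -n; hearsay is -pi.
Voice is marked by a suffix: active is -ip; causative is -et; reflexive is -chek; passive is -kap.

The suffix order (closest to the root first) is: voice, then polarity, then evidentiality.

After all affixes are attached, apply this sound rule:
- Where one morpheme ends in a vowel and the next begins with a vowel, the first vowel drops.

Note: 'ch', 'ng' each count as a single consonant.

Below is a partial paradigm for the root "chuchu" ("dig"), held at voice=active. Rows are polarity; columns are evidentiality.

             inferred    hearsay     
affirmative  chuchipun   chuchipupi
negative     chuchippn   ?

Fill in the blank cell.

Attach voice active -ip → chuchuip.
Attach polarity negative -p (after consonant 'p') → chuchuipp.
Attach evidentiality hearsay -pi → chuchuipppi.
Apply vowel deletion: chuchuipppi → chuchipppi.

chuchipppi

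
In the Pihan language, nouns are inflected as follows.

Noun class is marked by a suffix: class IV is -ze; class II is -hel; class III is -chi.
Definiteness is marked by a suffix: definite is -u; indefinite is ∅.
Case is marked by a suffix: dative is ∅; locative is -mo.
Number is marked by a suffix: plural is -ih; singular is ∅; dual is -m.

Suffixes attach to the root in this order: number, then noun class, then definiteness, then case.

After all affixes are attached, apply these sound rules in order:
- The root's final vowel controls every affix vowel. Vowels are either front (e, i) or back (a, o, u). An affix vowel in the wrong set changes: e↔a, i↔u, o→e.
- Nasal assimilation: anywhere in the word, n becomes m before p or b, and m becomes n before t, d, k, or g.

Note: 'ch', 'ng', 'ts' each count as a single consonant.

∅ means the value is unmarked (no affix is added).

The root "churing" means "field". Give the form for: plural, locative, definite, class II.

Attach number plural -ih → churingih.
Attach noun class class II -hel → churingihhel.
Attach definiteness definite -u → churingihhelu.
Attach case locative -mo → churingihhelumo.
Apply vowel harmony: churingihhelumo → churingihhelime.
Nasal assimilation: no change.

churingihhelime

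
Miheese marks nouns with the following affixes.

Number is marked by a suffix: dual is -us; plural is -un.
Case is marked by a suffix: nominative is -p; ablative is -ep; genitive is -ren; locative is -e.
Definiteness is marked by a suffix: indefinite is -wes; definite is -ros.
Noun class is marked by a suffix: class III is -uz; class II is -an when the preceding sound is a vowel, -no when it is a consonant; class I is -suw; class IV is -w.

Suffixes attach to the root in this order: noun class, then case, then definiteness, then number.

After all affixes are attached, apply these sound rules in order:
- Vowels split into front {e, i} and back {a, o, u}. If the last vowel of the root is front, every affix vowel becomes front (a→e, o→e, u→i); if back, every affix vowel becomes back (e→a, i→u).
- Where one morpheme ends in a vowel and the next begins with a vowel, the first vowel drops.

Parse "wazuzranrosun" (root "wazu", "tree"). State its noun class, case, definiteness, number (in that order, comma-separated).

class III, genitive, definite, plural

Segment: wazu-uz-ren-ros-un.
noun class: -uz → class III.
case: -ren → genitive.
definiteness: -ros → definite.
number: -un → plural.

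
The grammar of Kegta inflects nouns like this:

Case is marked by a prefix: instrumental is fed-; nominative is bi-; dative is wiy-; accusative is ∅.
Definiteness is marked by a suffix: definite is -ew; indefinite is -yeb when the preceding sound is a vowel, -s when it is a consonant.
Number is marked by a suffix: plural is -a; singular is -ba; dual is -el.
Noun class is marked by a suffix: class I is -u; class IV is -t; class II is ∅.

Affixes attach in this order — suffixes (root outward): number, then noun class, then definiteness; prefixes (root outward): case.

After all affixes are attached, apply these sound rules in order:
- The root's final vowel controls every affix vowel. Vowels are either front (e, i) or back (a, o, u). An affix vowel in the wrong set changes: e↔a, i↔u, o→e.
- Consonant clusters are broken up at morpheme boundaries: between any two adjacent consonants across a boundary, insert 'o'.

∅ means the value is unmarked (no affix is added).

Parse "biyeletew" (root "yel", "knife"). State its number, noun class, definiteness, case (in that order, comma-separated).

plural, class IV, definite, nominative

Segment: bi-yel-a-t-ew.
number: -a → plural.
noun class: -t → class IV.
definiteness: -ew → definite.
case: bi- → nominative.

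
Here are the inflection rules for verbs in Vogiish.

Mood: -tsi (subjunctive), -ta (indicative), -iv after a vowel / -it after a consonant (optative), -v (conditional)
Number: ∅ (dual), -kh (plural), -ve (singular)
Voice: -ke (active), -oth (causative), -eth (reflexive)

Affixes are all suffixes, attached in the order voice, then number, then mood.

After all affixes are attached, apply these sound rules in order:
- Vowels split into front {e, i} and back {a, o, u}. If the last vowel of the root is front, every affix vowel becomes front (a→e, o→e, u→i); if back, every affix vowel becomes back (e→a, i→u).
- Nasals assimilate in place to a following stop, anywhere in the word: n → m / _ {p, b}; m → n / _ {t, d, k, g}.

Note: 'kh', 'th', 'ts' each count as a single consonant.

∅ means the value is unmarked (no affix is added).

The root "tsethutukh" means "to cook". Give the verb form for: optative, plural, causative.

tsethutukhothkhut

Attach voice causative -oth → tsethutukhoth.
Attach number plural -kh → tsethutukhothkh.
Attach mood optative -it (after consonant 'kh') → tsethutukhothkhit.
Apply vowel harmony: tsethutukhothkhit → tsethutukhothkhut.
Nasal assimilation: no change.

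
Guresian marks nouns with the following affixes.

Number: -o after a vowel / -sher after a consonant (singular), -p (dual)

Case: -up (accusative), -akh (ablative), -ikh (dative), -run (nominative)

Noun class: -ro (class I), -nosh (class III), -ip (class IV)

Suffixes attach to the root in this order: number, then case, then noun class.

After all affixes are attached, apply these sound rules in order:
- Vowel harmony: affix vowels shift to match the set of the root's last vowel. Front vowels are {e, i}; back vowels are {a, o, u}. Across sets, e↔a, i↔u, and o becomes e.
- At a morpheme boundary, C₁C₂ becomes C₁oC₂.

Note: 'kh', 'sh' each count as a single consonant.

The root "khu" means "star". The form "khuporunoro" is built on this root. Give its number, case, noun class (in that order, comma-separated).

dual, nominative, class I

Segment: khu-p-run-ro.
number: -p → dual.
case: -run → nominative.
noun class: -ro → class I.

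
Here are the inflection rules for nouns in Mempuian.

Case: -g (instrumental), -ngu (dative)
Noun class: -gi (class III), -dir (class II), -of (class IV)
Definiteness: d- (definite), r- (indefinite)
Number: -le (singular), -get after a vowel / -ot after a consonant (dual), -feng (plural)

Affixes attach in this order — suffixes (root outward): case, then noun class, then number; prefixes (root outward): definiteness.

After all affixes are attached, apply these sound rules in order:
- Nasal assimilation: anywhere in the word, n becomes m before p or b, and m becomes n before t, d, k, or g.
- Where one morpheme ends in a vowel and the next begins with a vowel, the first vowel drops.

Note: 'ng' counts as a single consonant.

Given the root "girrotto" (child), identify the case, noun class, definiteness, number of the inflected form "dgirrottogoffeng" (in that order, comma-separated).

instrumental, class IV, definite, plural

Segment: d-girrotto-g-of-feng.
case: -g → instrumental.
noun class: -of → class IV.
definiteness: d- → definite.
number: -feng → plural.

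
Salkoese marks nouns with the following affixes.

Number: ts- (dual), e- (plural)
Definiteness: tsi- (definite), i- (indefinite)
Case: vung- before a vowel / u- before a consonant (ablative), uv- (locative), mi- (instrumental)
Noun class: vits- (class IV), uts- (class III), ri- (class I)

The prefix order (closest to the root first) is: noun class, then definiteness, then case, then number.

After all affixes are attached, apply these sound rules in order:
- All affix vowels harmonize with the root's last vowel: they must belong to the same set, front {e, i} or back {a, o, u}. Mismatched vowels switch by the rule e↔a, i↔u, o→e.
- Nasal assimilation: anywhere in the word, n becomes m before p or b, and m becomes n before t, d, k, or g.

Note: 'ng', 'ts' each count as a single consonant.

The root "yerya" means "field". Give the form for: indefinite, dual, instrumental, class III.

Attach noun class class III uts- → utsyerya.
Attach definiteness indefinite i- → iutsyerya.
Attach case instrumental mi- → miiutsyerya.
Attach number dual ts- → tsmiiutsyerya.
Apply vowel harmony: tsmiiutsyerya → tsmuuutsyerya.
Nasal assimilation: no change.

tsmuuutsyerya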